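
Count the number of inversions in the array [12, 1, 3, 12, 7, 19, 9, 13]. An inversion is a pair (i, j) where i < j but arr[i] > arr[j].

Finding inversions in [12, 1, 3, 12, 7, 19, 9, 13]:

(0, 1): arr[0]=12 > arr[1]=1
(0, 2): arr[0]=12 > arr[2]=3
(0, 4): arr[0]=12 > arr[4]=7
(0, 6): arr[0]=12 > arr[6]=9
(3, 4): arr[3]=12 > arr[4]=7
(3, 6): arr[3]=12 > arr[6]=9
(5, 6): arr[5]=19 > arr[6]=9
(5, 7): arr[5]=19 > arr[7]=13

Total inversions: 8

The array has 8 inversion(s): (0,1), (0,2), (0,4), (0,6), (3,4), (3,6), (5,6), (5,7). Each pair (i,j) satisfies i < j and arr[i] > arr[j].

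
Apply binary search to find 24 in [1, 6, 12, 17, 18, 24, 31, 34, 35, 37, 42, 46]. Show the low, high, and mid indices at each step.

Binary search for 24 in [1, 6, 12, 17, 18, 24, 31, 34, 35, 37, 42, 46]:

lo=0, hi=11, mid=5, arr[mid]=24 -> Found target at index 5!

Binary search finds 24 at index 5 after 1 comparisons. The search repeatedly halves the search space by comparing with the middle element.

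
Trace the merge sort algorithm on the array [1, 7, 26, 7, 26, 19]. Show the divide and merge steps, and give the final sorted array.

Merge sort trace:

Split: [1, 7, 26, 7, 26, 19] -> [1, 7, 26] and [7, 26, 19]
  Split: [1, 7, 26] -> [1] and [7, 26]
    Split: [7, 26] -> [7] and [26]
    Merge: [7] + [26] -> [7, 26]
  Merge: [1] + [7, 26] -> [1, 7, 26]
  Split: [7, 26, 19] -> [7] and [26, 19]
    Split: [26, 19] -> [26] and [19]
    Merge: [26] + [19] -> [19, 26]
  Merge: [7] + [19, 26] -> [7, 19, 26]
Merge: [1, 7, 26] + [7, 19, 26] -> [1, 7, 7, 19, 26, 26]

Final sorted array: [1, 7, 7, 19, 26, 26]

The merge sort proceeds by recursively splitting the array and merging sorted halves.
After all merges, the sorted array is [1, 7, 7, 19, 26, 26].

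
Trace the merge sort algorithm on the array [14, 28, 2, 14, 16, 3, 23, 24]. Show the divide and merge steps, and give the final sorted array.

Merge sort trace:

Split: [14, 28, 2, 14, 16, 3, 23, 24] -> [14, 28, 2, 14] and [16, 3, 23, 24]
  Split: [14, 28, 2, 14] -> [14, 28] and [2, 14]
    Split: [14, 28] -> [14] and [28]
    Merge: [14] + [28] -> [14, 28]
    Split: [2, 14] -> [2] and [14]
    Merge: [2] + [14] -> [2, 14]
  Merge: [14, 28] + [2, 14] -> [2, 14, 14, 28]
  Split: [16, 3, 23, 24] -> [16, 3] and [23, 24]
    Split: [16, 3] -> [16] and [3]
    Merge: [16] + [3] -> [3, 16]
    Split: [23, 24] -> [23] and [24]
    Merge: [23] + [24] -> [23, 24]
  Merge: [3, 16] + [23, 24] -> [3, 16, 23, 24]
Merge: [2, 14, 14, 28] + [3, 16, 23, 24] -> [2, 3, 14, 14, 16, 23, 24, 28]

Final sorted array: [2, 3, 14, 14, 16, 23, 24, 28]

The merge sort proceeds by recursively splitting the array and merging sorted halves.
After all merges, the sorted array is [2, 3, 14, 14, 16, 23, 24, 28].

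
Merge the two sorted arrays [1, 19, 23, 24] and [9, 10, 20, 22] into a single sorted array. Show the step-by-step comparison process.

Merging process:

Compare 1 vs 9: take 1 from left. Merged: [1]
Compare 19 vs 9: take 9 from right. Merged: [1, 9]
Compare 19 vs 10: take 10 from right. Merged: [1, 9, 10]
Compare 19 vs 20: take 19 from left. Merged: [1, 9, 10, 19]
Compare 23 vs 20: take 20 from right. Merged: [1, 9, 10, 19, 20]
Compare 23 vs 22: take 22 from right. Merged: [1, 9, 10, 19, 20, 22]
Append remaining from left: [23, 24]. Merged: [1, 9, 10, 19, 20, 22, 23, 24]

Final merged array: [1, 9, 10, 19, 20, 22, 23, 24]
Total comparisons: 6

The merged array is [1, 9, 10, 19, 20, 22, 23, 24], requiring 6 comparisons. The merge step runs in O(n) time where n is the total number of elements.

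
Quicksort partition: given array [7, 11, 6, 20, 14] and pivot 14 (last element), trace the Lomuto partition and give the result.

Lomuto partition with pivot = 14:

Initial array: [7, 11, 6, 20, 14]

arr[0]=7 <= 14: swap with position 0, array becomes [7, 11, 6, 20, 14]
arr[1]=11 <= 14: swap with position 1, array becomes [7, 11, 6, 20, 14]
arr[2]=6 <= 14: swap with position 2, array becomes [7, 11, 6, 20, 14]
arr[3]=20 > 14: no swap

Place pivot at position 3: [7, 11, 6, 14, 20]
Pivot position: 3

After partitioning with pivot 14, the array becomes [7, 11, 6, 14, 20]. The pivot is placed at index 3. All elements to the left of the pivot are <= 14, and all elements to the right are > 14.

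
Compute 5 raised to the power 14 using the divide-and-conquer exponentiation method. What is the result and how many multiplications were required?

Computing 5^14 by squaring (build up from 5^1; each line after the first costs one multiplication):

5^1 = 5
5^2 = (5^1)^2 = 5^2 = 25
5^3 = 5 * 5^2 = 5 * 25 = 125
5^6 = (5^3)^2 = 125^2 = 15625
5^7 = 5 * 5^6 = 5 * 15625 = 78125
5^14 = (5^7)^2 = 78125^2 = 6103515625

Result: 6103515625
Multiplications needed: 5 (5 lines after 5^1)

5^14 = 6103515625. Using exponentiation by squaring, this requires 5 multiplications. The key idea: if the exponent is even, square the half-power; if odd, multiply by the base once.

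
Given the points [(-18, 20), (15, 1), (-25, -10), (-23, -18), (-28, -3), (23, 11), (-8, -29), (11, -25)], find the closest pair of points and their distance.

Computing all pairwise distances among 8 points:

d((-18, 20), (15, 1)) = 38.0789
d((-18, 20), (-25, -10)) = 30.8058
d((-18, 20), (-23, -18)) = 38.3275
d((-18, 20), (-28, -3)) = 25.0799
d((-18, 20), (23, 11)) = 41.9762
d((-18, 20), (-8, -29)) = 50.01
d((-18, 20), (11, -25)) = 53.535
d((15, 1), (-25, -10)) = 41.4849
d((15, 1), (-23, -18)) = 42.4853
d((15, 1), (-28, -3)) = 43.1856
d((15, 1), (23, 11)) = 12.8062
d((15, 1), (-8, -29)) = 37.8021
d((15, 1), (11, -25)) = 26.3059
d((-25, -10), (-23, -18)) = 8.2462
d((-25, -10), (-28, -3)) = 7.6158 <-- minimum
d((-25, -10), (23, 11)) = 52.3927
d((-25, -10), (-8, -29)) = 25.4951
d((-25, -10), (11, -25)) = 39.0
d((-23, -18), (-28, -3)) = 15.8114
d((-23, -18), (23, 11)) = 54.3783
d((-23, -18), (-8, -29)) = 18.6011
d((-23, -18), (11, -25)) = 34.7131
d((-28, -3), (23, 11)) = 52.8867
d((-28, -3), (-8, -29)) = 32.8024
d((-28, -3), (11, -25)) = 44.7772
d((23, 11), (-8, -29)) = 50.6063
d((23, 11), (11, -25)) = 37.9473
d((-8, -29), (11, -25)) = 19.4165

Closest pair: (-25, -10) and (-28, -3) with distance 7.6158

The closest pair is (-25, -10) and (-28, -3) with Euclidean distance 7.6158. For 8 points, brute-force pairwise comparison is shown above. For large n, the divide-and-conquer algorithm (sort by x, recurse on halves, check the dividing strip) achieves O(n log n).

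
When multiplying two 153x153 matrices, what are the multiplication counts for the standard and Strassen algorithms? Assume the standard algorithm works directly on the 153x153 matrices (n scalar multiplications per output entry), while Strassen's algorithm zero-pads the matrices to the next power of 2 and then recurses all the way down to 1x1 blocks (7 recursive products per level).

Matrix multiplication for 153x153 matrices:

Strassen's algorithm requires power-of-2 dimensions. Pad 153x153 to 256x256 (next power of 2).

Standard algorithm: 153^3 = 3581577 multiplications
Strassen's algorithm: 7^(log2(256)) = 7^8 = 5764801 multiplications
Difference: 3581577 - 5764801 = -2183224 (Strassen uses MORE here due to padding overhead — for small or just-over-power-of-2 n, padding can outweigh the per-level savings)

Standard: 3581577 multiplications (153^3). Strassen: 5764801 multiplications (7^8, after padding to 256x256). Strassen reduces 8 recursive multiplications to 7 at each level.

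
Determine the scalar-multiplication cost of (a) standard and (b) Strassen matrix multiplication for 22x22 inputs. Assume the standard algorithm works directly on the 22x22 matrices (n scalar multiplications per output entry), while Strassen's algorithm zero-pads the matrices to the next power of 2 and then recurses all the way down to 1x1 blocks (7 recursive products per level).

Matrix multiplication for 22x22 matrices:

Strassen's algorithm requires power-of-2 dimensions. Pad 22x22 to 32x32 (next power of 2).

Standard algorithm: 22^3 = 10648 multiplications
Strassen's algorithm: 7^(log2(32)) = 7^5 = 16807 multiplications
Difference: 10648 - 16807 = -6159 (Strassen uses MORE here due to padding overhead — for small or just-over-power-of-2 n, padding can outweigh the per-level savings)

Standard: 10648 multiplications (22^3). Strassen: 16807 multiplications (7^5, after padding to 32x32). Strassen reduces 8 recursive multiplications to 7 at each level.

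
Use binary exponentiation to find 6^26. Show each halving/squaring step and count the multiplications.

Computing 6^26 by squaring (build up from 6^1; each line after the first costs one multiplication):

6^1 = 6
6^2 = (6^1)^2 = 6^2 = 36
6^3 = 6 * 6^2 = 6 * 36 = 216
6^6 = (6^3)^2 = 216^2 = 46656
6^12 = (6^6)^2 = 46656^2 = 2176782336
6^13 = 6 * 6^12 = 6 * 2176782336 = 13060694016
6^26 = (6^13)^2 = 13060694016^2 = 170581728179578208256

Result: 170581728179578208256
Multiplications needed: 6 (6 lines after 6^1)

6^26 = 170581728179578208256. Using exponentiation by squaring, this requires 6 multiplications. The key idea: if the exponent is even, square the half-power; if odd, multiply by the base once.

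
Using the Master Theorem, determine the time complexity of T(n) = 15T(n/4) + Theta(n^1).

Master Theorem for T(n) = 15T(n/4) + O(n^1):

a = 15, b = 4, c = 1
log_b(a) = log_4(15) = 1.9534

Case 1: c = 1 < log_4(15) = 1.9534
T(n) = O(n^(log_4 15))

For T(n) = 15T(n/4) + O(n^1): log_4(15) = 1.9534. This is Case 1 of the Master Theorem (c < log_b(a), work dominated by leaves), giving O(n^(log_4 15)).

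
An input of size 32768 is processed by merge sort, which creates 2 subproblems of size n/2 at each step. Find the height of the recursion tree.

For divide and conquer with division factor 2:

Problem sizes at each level:
Level 0: 32768
Level 1: 16384
Level 2: 8192
Level 3: 4096
Level 4: 2048
Level 5: 1024
Level 6: 512
Level 7: 256
Level 8: 128
Level 9: 64
Level 10: 32
Level 11: 16
Level 12: 8
Level 13: 4
Level 14: 2
Level 15: 1

The root is level 0 and the size-1 base case is level 15 (the tree spans levels 0 through 15, i.e. 16 levels counting the root), so the depth is the number of divisions: log_2(32768) = 15

The recursion tree depth is log_2(32768) = 15. At each level, the problem size is divided by 2, so it takes 15 divisions to reduce to a base case of size 1. The algorithm makes 2 recursive calls at each level.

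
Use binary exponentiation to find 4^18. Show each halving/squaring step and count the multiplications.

Computing 4^18 by squaring (build up from 4^1; each line after the first costs one multiplication):

4^1 = 4
4^2 = (4^1)^2 = 4^2 = 16
4^4 = (4^2)^2 = 16^2 = 256
4^8 = (4^4)^2 = 256^2 = 65536
4^9 = 4 * 4^8 = 4 * 65536 = 262144
4^18 = (4^9)^2 = 262144^2 = 68719476736

Result: 68719476736
Multiplications needed: 5 (5 lines after 4^1)

4^18 = 68719476736. Using exponentiation by squaring, this requires 5 multiplications. The key idea: if the exponent is even, square the half-power; if odd, multiply by the base once.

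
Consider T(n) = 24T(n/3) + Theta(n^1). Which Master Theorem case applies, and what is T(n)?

Master Theorem for T(n) = 24T(n/3) + O(n^1):

a = 24, b = 3, c = 1
log_b(a) = log_3(24) = 2.8928

Case 1: c = 1 < log_3(24) = 2.8928
T(n) = O(n^(log_3 24))

For T(n) = 24T(n/3) + O(n^1): log_3(24) = 2.8928. This is Case 1 of the Master Theorem (c < log_b(a), work dominated by leaves), giving O(n^(log_3 24)).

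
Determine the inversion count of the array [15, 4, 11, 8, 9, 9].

Finding inversions in [15, 4, 11, 8, 9, 9]:

(0, 1): arr[0]=15 > arr[1]=4
(0, 2): arr[0]=15 > arr[2]=11
(0, 3): arr[0]=15 > arr[3]=8
(0, 4): arr[0]=15 > arr[4]=9
(0, 5): arr[0]=15 > arr[5]=9
(2, 3): arr[2]=11 > arr[3]=8
(2, 4): arr[2]=11 > arr[4]=9
(2, 5): arr[2]=11 > arr[5]=9

Total inversions: 8

The array has 8 inversion(s): (0,1), (0,2), (0,3), (0,4), (0,5), (2,3), (2,4), (2,5). Each pair (i,j) satisfies i < j and arr[i] > arr[j].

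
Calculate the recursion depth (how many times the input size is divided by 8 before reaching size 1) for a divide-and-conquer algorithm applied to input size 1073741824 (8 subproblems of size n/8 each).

For divide and conquer with division factor 8:

Problem sizes at each level:
Level 0: 1073741824
Level 1: 134217728
Level 2: 16777216
Level 3: 2097152
Level 4: 262144
Level 5: 32768
Level 6: 4096
Level 7: 512
Level 8: 64
Level 9: 8
Level 10: 1

The root is level 0 and the size-1 base case is level 10 (the tree spans levels 0 through 10, i.e. 11 levels counting the root), so the depth is the number of divisions: log_8(1073741824) = 10

The recursion tree depth is log_8(1073741824) = 10. At each level, the problem size is divided by 8, so it takes 10 divisions to reduce to a base case of size 1. The algorithm makes 8 recursive calls at each level.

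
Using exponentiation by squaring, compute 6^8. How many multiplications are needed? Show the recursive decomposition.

Computing 6^8 by squaring (build up from 6^1; each line after the first costs one multiplication):

6^1 = 6
6^2 = (6^1)^2 = 6^2 = 36
6^4 = (6^2)^2 = 36^2 = 1296
6^8 = (6^4)^2 = 1296^2 = 1679616

Result: 1679616
Multiplications needed: 3 (3 lines after 6^1)

6^8 = 1679616. Using exponentiation by squaring, this requires 3 multiplications. The key idea: if the exponent is even, square the half-power; if odd, multiply by the base once.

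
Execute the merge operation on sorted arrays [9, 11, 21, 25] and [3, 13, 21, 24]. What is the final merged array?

Merging process:

Compare 9 vs 3: take 3 from right. Merged: [3]
Compare 9 vs 13: take 9 from left. Merged: [3, 9]
Compare 11 vs 13: take 11 from left. Merged: [3, 9, 11]
Compare 21 vs 13: take 13 from right. Merged: [3, 9, 11, 13]
Compare 21 vs 21: take 21 from left. Merged: [3, 9, 11, 13, 21]
Compare 25 vs 21: take 21 from right. Merged: [3, 9, 11, 13, 21, 21]
Compare 25 vs 24: take 24 from right. Merged: [3, 9, 11, 13, 21, 21, 24]
Append remaining from left: [25]. Merged: [3, 9, 11, 13, 21, 21, 24, 25]

Final merged array: [3, 9, 11, 13, 21, 21, 24, 25]
Total comparisons: 7

The merged array is [3, 9, 11, 13, 21, 21, 24, 25], requiring 7 comparisons. The merge step runs in O(n) time where n is the total number of elements.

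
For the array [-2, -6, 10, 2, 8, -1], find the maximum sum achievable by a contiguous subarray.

Using Kadane's algorithm on [-2, -6, 10, 2, 8, -1]:

Scanning through the array:
Position 1 (value -6): max_ending_here = -6, max_so_far = -2
Position 2 (value 10): max_ending_here = 10, max_so_far = 10
Position 3 (value 2): max_ending_here = 12, max_so_far = 12
Position 4 (value 8): max_ending_here = 20, max_so_far = 20
Position 5 (value -1): max_ending_here = 19, max_so_far = 20

Maximum subarray: [10, 2, 8]
Maximum sum: 20

The maximum subarray is [10, 2, 8] with sum 20. This subarray runs from index 2 to index 4.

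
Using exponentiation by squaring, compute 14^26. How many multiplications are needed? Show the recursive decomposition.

Computing 14^26 by squaring (build up from 14^1; each line after the first costs one multiplication):

14^1 = 14
14^2 = (14^1)^2 = 14^2 = 196
14^3 = 14 * 14^2 = 14 * 196 = 2744
14^6 = (14^3)^2 = 2744^2 = 7529536
14^12 = (14^6)^2 = 7529536^2 = 56693912375296
14^13 = 14 * 14^12 = 14 * 56693912375296 = 793714773254144
14^26 = (14^13)^2 = 793714773254144^2 = 629983141281877223603213172736

Result: 629983141281877223603213172736
Multiplications needed: 6 (6 lines after 14^1)

14^26 = 629983141281877223603213172736. Using exponentiation by squaring, this requires 6 multiplications. The key idea: if the exponent is even, square the half-power; if odd, multiply by the base once.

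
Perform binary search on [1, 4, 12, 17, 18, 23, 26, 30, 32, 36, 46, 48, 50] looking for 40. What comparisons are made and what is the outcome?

Binary search for 40 in [1, 4, 12, 17, 18, 23, 26, 30, 32, 36, 46, 48, 50]:

lo=0, hi=12, mid=6, arr[mid]=26 -> 26 < 40, search right half
lo=7, hi=12, mid=9, arr[mid]=36 -> 36 < 40, search right half
lo=10, hi=12, mid=11, arr[mid]=48 -> 48 > 40, search left half
lo=10, hi=10, mid=10, arr[mid]=46 -> 46 > 40, search left half
lo=10 > hi=9, target 40 not found

Binary search determines that 40 is not in the array after 4 comparisons. The search space was exhausted without finding the target.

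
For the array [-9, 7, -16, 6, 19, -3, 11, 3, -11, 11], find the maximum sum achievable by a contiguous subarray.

Using Kadane's algorithm on [-9, 7, -16, 6, 19, -3, 11, 3, -11, 11]:

Scanning through the array:
Position 1 (value 7): max_ending_here = 7, max_so_far = 7
Position 2 (value -16): max_ending_here = -9, max_so_far = 7
Position 3 (value 6): max_ending_here = 6, max_so_far = 7
Position 4 (value 19): max_ending_here = 25, max_so_far = 25
Position 5 (value -3): max_ending_here = 22, max_so_far = 25
Position 6 (value 11): max_ending_here = 33, max_so_far = 33
Position 7 (value 3): max_ending_here = 36, max_so_far = 36
Position 8 (value -11): max_ending_here = 25, max_so_far = 36
Position 9 (value 11): max_ending_here = 36, max_so_far = 36

Maximum subarray: [6, 19, -3, 11, 3]
Maximum sum: 36

The maximum subarray is [6, 19, -3, 11, 3] with sum 36. This subarray runs from index 3 to index 7.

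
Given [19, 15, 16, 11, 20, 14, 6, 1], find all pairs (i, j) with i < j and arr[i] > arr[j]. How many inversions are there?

Finding inversions in [19, 15, 16, 11, 20, 14, 6, 1]:

(0, 1): arr[0]=19 > arr[1]=15
(0, 2): arr[0]=19 > arr[2]=16
(0, 3): arr[0]=19 > arr[3]=11
(0, 5): arr[0]=19 > arr[5]=14
(0, 6): arr[0]=19 > arr[6]=6
(0, 7): arr[0]=19 > arr[7]=1
(1, 3): arr[1]=15 > arr[3]=11
(1, 5): arr[1]=15 > arr[5]=14
(1, 6): arr[1]=15 > arr[6]=6
(1, 7): arr[1]=15 > arr[7]=1
(2, 3): arr[2]=16 > arr[3]=11
(2, 5): arr[2]=16 > arr[5]=14
(2, 6): arr[2]=16 > arr[6]=6
(2, 7): arr[2]=16 > arr[7]=1
(3, 6): arr[3]=11 > arr[6]=6
(3, 7): arr[3]=11 > arr[7]=1
(4, 5): arr[4]=20 > arr[5]=14
(4, 6): arr[4]=20 > arr[6]=6
(4, 7): arr[4]=20 > arr[7]=1
(5, 6): arr[5]=14 > arr[6]=6
(5, 7): arr[5]=14 > arr[7]=1
(6, 7): arr[6]=6 > arr[7]=1

Total inversions: 22

The array has 22 inversion(s): (0,1), (0,2), (0,3), (0,5), (0,6), (0,7), (1,3), (1,5), (1,6), (1,7), (2,3), (2,5), (2,6), (2,7), (3,6), (3,7), (4,5), (4,6), (4,7), (5,6), (5,7), (6,7). Each pair (i,j) satisfies i < j and arr[i] > arr[j].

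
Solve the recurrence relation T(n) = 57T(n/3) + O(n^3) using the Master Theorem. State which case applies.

Master Theorem for T(n) = 57T(n/3) + O(n^3):

a = 57, b = 3, c = 3
log_b(a) = log_3(57) = 3.6801

Case 1: c = 3 < log_3(57) = 3.6801
T(n) = O(n^(log_3 57))

For T(n) = 57T(n/3) + O(n^3): log_3(57) = 3.6801. This is Case 1 of the Master Theorem (c < log_b(a), work dominated by leaves), giving O(n^(log_3 57)).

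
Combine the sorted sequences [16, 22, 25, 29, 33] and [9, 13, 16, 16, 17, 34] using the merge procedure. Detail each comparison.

Merging process:

Compare 16 vs 9: take 9 from right. Merged: [9]
Compare 16 vs 13: take 13 from right. Merged: [9, 13]
Compare 16 vs 16: take 16 from left. Merged: [9, 13, 16]
Compare 22 vs 16: take 16 from right. Merged: [9, 13, 16, 16]
Compare 22 vs 16: take 16 from right. Merged: [9, 13, 16, 16, 16]
Compare 22 vs 17: take 17 from right. Merged: [9, 13, 16, 16, 16, 17]
Compare 22 vs 34: take 22 from left. Merged: [9, 13, 16, 16, 16, 17, 22]
Compare 25 vs 34: take 25 from left. Merged: [9, 13, 16, 16, 16, 17, 22, 25]
Compare 29 vs 34: take 29 from left. Merged: [9, 13, 16, 16, 16, 17, 22, 25, 29]
Compare 33 vs 34: take 33 from left. Merged: [9, 13, 16, 16, 16, 17, 22, 25, 29, 33]
Append remaining from right: [34]. Merged: [9, 13, 16, 16, 16, 17, 22, 25, 29, 33, 34]

Final merged array: [9, 13, 16, 16, 16, 17, 22, 25, 29, 33, 34]
Total comparisons: 10

The merged array is [9, 13, 16, 16, 16, 17, 22, 25, 29, 33, 34], requiring 10 comparisons. The merge step runs in O(n) time where n is the total number of elements.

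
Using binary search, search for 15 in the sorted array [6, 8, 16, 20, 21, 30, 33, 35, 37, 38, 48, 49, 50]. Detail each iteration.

Binary search for 15 in [6, 8, 16, 20, 21, 30, 33, 35, 37, 38, 48, 49, 50]:

lo=0, hi=12, mid=6, arr[mid]=33 -> 33 > 15, search left half
lo=0, hi=5, mid=2, arr[mid]=16 -> 16 > 15, search left half
lo=0, hi=1, mid=0, arr[mid]=6 -> 6 < 15, search right half
lo=1, hi=1, mid=1, arr[mid]=8 -> 8 < 15, search right half
lo=2 > hi=1, target 15 not found

Binary search determines that 15 is not in the array after 4 comparisons. The search space was exhausted without finding the target.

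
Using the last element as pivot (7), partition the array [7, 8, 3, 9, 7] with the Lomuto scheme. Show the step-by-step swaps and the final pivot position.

Lomuto partition with pivot = 7:

Initial array: [7, 8, 3, 9, 7]

arr[0]=7 <= 7: swap with position 0, array becomes [7, 8, 3, 9, 7]
arr[1]=8 > 7: no swap
arr[2]=3 <= 7: swap with position 1, array becomes [7, 3, 8, 9, 7]
arr[3]=9 > 7: no swap

Place pivot at position 2: [7, 3, 7, 9, 8]
Pivot position: 2

After partitioning with pivot 7, the array becomes [7, 3, 7, 9, 8]. The pivot is placed at index 2. All elements to the left of the pivot are <= 7, and all elements to the right are > 7.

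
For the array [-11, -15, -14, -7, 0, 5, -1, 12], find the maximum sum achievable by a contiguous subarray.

Using Kadane's algorithm on [-11, -15, -14, -7, 0, 5, -1, 12]:

Scanning through the array:
Position 1 (value -15): max_ending_here = -15, max_so_far = -11
Position 2 (value -14): max_ending_here = -14, max_so_far = -11
Position 3 (value -7): max_ending_here = -7, max_so_far = -7
Position 4 (value 0): max_ending_here = 0, max_so_far = 0
Position 5 (value 5): max_ending_here = 5, max_so_far = 5
Position 6 (value -1): max_ending_here = 4, max_so_far = 5
Position 7 (value 12): max_ending_here = 16, max_so_far = 16

Maximum subarray: [0, 5, -1, 12]
Maximum sum: 16

The maximum subarray is [0, 5, -1, 12] with sum 16. This subarray runs from index 4 to index 7.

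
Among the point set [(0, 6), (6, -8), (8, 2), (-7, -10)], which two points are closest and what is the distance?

Computing all pairwise distances among 4 points:

d((0, 6), (6, -8)) = 15.2315
d((0, 6), (8, 2)) = 8.9443 <-- minimum
d((0, 6), (-7, -10)) = 17.4642
d((6, -8), (8, 2)) = 10.198
d((6, -8), (-7, -10)) = 13.1529
d((8, 2), (-7, -10)) = 19.2094

Closest pair: (0, 6) and (8, 2) with distance 8.9443

The closest pair is (0, 6) and (8, 2) with Euclidean distance 8.9443. For 4 points, brute-force pairwise comparison is shown above. For large n, the divide-and-conquer algorithm (sort by x, recurse on halves, check the dividing strip) achieves O(n log n).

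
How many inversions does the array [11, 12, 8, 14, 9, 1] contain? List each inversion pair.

Finding inversions in [11, 12, 8, 14, 9, 1]:

(0, 2): arr[0]=11 > arr[2]=8
(0, 4): arr[0]=11 > arr[4]=9
(0, 5): arr[0]=11 > arr[5]=1
(1, 2): arr[1]=12 > arr[2]=8
(1, 4): arr[1]=12 > arr[4]=9
(1, 5): arr[1]=12 > arr[5]=1
(2, 5): arr[2]=8 > arr[5]=1
(3, 4): arr[3]=14 > arr[4]=9
(3, 5): arr[3]=14 > arr[5]=1
(4, 5): arr[4]=9 > arr[5]=1

Total inversions: 10

The array has 10 inversion(s): (0,2), (0,4), (0,5), (1,2), (1,4), (1,5), (2,5), (3,4), (3,5), (4,5). Each pair (i,j) satisfies i < j and arr[i] > arr[j].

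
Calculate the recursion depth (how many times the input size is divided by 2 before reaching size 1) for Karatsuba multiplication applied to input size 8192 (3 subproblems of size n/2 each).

For divide and conquer with division factor 2:

Problem sizes at each level:
Level 0: 8192
Level 1: 4096
Level 2: 2048
Level 3: 1024
Level 4: 512
Level 5: 256
Level 6: 128
Level 7: 64
Level 8: 32
Level 9: 16
Level 10: 8
Level 11: 4
Level 12: 2
Level 13: 1

The root is level 0 and the size-1 base case is level 13 (the tree spans levels 0 through 13, i.e. 14 levels counting the root), so the depth is the number of divisions: log_2(8192) = 13

The recursion tree depth is log_2(8192) = 13. At each level, the problem size is divided by 2, so it takes 13 divisions to reduce to a base case of size 1. The algorithm makes 3 recursive calls at each level.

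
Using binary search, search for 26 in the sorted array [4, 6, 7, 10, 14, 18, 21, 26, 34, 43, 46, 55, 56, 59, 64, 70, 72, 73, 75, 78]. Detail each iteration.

Binary search for 26 in [4, 6, 7, 10, 14, 18, 21, 26, 34, 43, 46, 55, 56, 59, 64, 70, 72, 73, 75, 78]:

lo=0, hi=19, mid=9, arr[mid]=43 -> 43 > 26, search left half
lo=0, hi=8, mid=4, arr[mid]=14 -> 14 < 26, search right half
lo=5, hi=8, mid=6, arr[mid]=21 -> 21 < 26, search right half
lo=7, hi=8, mid=7, arr[mid]=26 -> Found target at index 7!

Binary search finds 26 at index 7 after 4 comparisons. The search repeatedly halves the search space by comparing with the middle element.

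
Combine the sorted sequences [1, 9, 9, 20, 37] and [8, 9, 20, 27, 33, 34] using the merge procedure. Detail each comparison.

Merging process:

Compare 1 vs 8: take 1 from left. Merged: [1]
Compare 9 vs 8: take 8 from right. Merged: [1, 8]
Compare 9 vs 9: take 9 from left. Merged: [1, 8, 9]
Compare 9 vs 9: take 9 from left. Merged: [1, 8, 9, 9]
Compare 20 vs 9: take 9 from right. Merged: [1, 8, 9, 9, 9]
Compare 20 vs 20: take 20 from left. Merged: [1, 8, 9, 9, 9, 20]
Compare 37 vs 20: take 20 from right. Merged: [1, 8, 9, 9, 9, 20, 20]
Compare 37 vs 27: take 27 from right. Merged: [1, 8, 9, 9, 9, 20, 20, 27]
Compare 37 vs 33: take 33 from right. Merged: [1, 8, 9, 9, 9, 20, 20, 27, 33]
Compare 37 vs 34: take 34 from right. Merged: [1, 8, 9, 9, 9, 20, 20, 27, 33, 34]
Append remaining from left: [37]. Merged: [1, 8, 9, 9, 9, 20, 20, 27, 33, 34, 37]

Final merged array: [1, 8, 9, 9, 9, 20, 20, 27, 33, 34, 37]
Total comparisons: 10

The merged array is [1, 8, 9, 9, 9, 20, 20, 27, 33, 34, 37], requiring 10 comparisons. The merge step runs in O(n) time where n is the total number of elements.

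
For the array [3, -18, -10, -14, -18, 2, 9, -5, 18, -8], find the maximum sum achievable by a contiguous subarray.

Using Kadane's algorithm on [3, -18, -10, -14, -18, 2, 9, -5, 18, -8]:

Scanning through the array:
Position 1 (value -18): max_ending_here = -15, max_so_far = 3
Position 2 (value -10): max_ending_here = -10, max_so_far = 3
Position 3 (value -14): max_ending_here = -14, max_so_far = 3
Position 4 (value -18): max_ending_here = -18, max_so_far = 3
Position 5 (value 2): max_ending_here = 2, max_so_far = 3
Position 6 (value 9): max_ending_here = 11, max_so_far = 11
Position 7 (value -5): max_ending_here = 6, max_so_far = 11
Position 8 (value 18): max_ending_here = 24, max_so_far = 24
Position 9 (value -8): max_ending_here = 16, max_so_far = 24

Maximum subarray: [2, 9, -5, 18]
Maximum sum: 24

The maximum subarray is [2, 9, -5, 18] with sum 24. This subarray runs from index 5 to index 8.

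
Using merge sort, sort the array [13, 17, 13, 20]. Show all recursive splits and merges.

Merge sort trace:

Split: [13, 17, 13, 20] -> [13, 17] and [13, 20]
  Split: [13, 17] -> [13] and [17]
  Merge: [13] + [17] -> [13, 17]
  Split: [13, 20] -> [13] and [20]
  Merge: [13] + [20] -> [13, 20]
Merge: [13, 17] + [13, 20] -> [13, 13, 17, 20]

Final sorted array: [13, 13, 17, 20]

The merge sort proceeds by recursively splitting the array and merging sorted halves.
After all merges, the sorted array is [13, 13, 17, 20].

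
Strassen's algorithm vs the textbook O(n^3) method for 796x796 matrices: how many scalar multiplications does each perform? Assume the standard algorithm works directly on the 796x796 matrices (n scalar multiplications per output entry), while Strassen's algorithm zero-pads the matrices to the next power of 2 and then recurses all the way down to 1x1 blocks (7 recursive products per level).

Matrix multiplication for 796x796 matrices:

Strassen's algorithm requires power-of-2 dimensions. Pad 796x796 to 1024x1024 (next power of 2).

Standard algorithm: 796^3 = 504358336 multiplications
Strassen's algorithm: 7^(log2(1024)) = 7^10 = 282475249 multiplications
Savings: 504358336 - 282475249 = 221883087 multiplications

Standard: 504358336 multiplications (796^3). Strassen: 282475249 multiplications (7^10, after padding to 1024x1024). Strassen reduces 8 recursive multiplications to 7 at each level.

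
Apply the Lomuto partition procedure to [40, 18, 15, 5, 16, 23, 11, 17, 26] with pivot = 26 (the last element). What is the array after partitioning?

Lomuto partition with pivot = 26:

Initial array: [40, 18, 15, 5, 16, 23, 11, 17, 26]

arr[0]=40 > 26: no swap
arr[1]=18 <= 26: swap with position 0, array becomes [18, 40, 15, 5, 16, 23, 11, 17, 26]
arr[2]=15 <= 26: swap with position 1, array becomes [18, 15, 40, 5, 16, 23, 11, 17, 26]
arr[3]=5 <= 26: swap with position 2, array becomes [18, 15, 5, 40, 16, 23, 11, 17, 26]
arr[4]=16 <= 26: swap with position 3, array becomes [18, 15, 5, 16, 40, 23, 11, 17, 26]
arr[5]=23 <= 26: swap with position 4, array becomes [18, 15, 5, 16, 23, 40, 11, 17, 26]
arr[6]=11 <= 26: swap with position 5, array becomes [18, 15, 5, 16, 23, 11, 40, 17, 26]
arr[7]=17 <= 26: swap with position 6, array becomes [18, 15, 5, 16, 23, 11, 17, 40, 26]

Place pivot at position 7: [18, 15, 5, 16, 23, 11, 17, 26, 40]
Pivot position: 7

After partitioning with pivot 26, the array becomes [18, 15, 5, 16, 23, 11, 17, 26, 40]. The pivot is placed at index 7. All elements to the left of the pivot are <= 26, and all elements to the right are > 26.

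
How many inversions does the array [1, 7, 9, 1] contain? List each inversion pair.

Finding inversions in [1, 7, 9, 1]:

(1, 3): arr[1]=7 > arr[3]=1
(2, 3): arr[2]=9 > arr[3]=1

Total inversions: 2

The array has 2 inversion(s): (1,3), (2,3). Each pair (i,j) satisfies i < j and arr[i] > arr[j].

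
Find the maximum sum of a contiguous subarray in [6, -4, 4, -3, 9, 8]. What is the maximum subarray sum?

Using Kadane's algorithm on [6, -4, 4, -3, 9, 8]:

Scanning through the array:
Position 1 (value -4): max_ending_here = 2, max_so_far = 6
Position 2 (value 4): max_ending_here = 6, max_so_far = 6
Position 3 (value -3): max_ending_here = 3, max_so_far = 6
Position 4 (value 9): max_ending_here = 12, max_so_far = 12
Position 5 (value 8): max_ending_here = 20, max_so_far = 20

Maximum subarray: [6, -4, 4, -3, 9, 8]
Maximum sum: 20

The maximum subarray is [6, -4, 4, -3, 9, 8] with sum 20. This subarray runs from index 0 to index 5.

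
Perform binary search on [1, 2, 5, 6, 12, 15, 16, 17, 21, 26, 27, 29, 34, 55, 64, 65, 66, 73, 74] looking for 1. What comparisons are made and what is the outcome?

Binary search for 1 in [1, 2, 5, 6, 12, 15, 16, 17, 21, 26, 27, 29, 34, 55, 64, 65, 66, 73, 74]:

lo=0, hi=18, mid=9, arr[mid]=26 -> 26 > 1, search left half
lo=0, hi=8, mid=4, arr[mid]=12 -> 12 > 1, search left half
lo=0, hi=3, mid=1, arr[mid]=2 -> 2 > 1, search left half
lo=0, hi=0, mid=0, arr[mid]=1 -> Found target at index 0!

Binary search finds 1 at index 0 after 4 comparisons. The search repeatedly halves the search space by comparing with the middle element.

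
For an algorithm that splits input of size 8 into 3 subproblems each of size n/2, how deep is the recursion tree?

For divide and conquer with division factor 2:

Problem sizes at each level:
Level 0: 8
Level 1: 4
Level 2: 2
Level 3: 1

The root is level 0 and the size-1 base case is level 3 (the tree spans levels 0 through 3, i.e. 4 levels counting the root), so the depth is the number of divisions: log_2(8) = 3

The recursion tree depth is log_2(8) = 3. At each level, the problem size is divided by 2, so it takes 3 divisions to reduce to a base case of size 1. The algorithm makes 3 recursive calls at each level.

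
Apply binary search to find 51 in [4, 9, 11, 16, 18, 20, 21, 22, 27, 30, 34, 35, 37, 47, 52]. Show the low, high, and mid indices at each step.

Binary search for 51 in [4, 9, 11, 16, 18, 20, 21, 22, 27, 30, 34, 35, 37, 47, 52]:

lo=0, hi=14, mid=7, arr[mid]=22 -> 22 < 51, search right half
lo=8, hi=14, mid=11, arr[mid]=35 -> 35 < 51, search right half
lo=12, hi=14, mid=13, arr[mid]=47 -> 47 < 51, search right half
lo=14, hi=14, mid=14, arr[mid]=52 -> 52 > 51, search left half
lo=14 > hi=13, target 51 not found

Binary search determines that 51 is not in the array after 4 comparisons. The search space was exhausted without finding the target.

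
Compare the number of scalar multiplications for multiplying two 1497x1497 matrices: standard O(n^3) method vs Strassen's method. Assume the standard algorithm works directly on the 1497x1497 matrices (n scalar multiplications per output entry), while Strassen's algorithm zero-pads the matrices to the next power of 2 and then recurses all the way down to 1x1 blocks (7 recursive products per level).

Matrix multiplication for 1497x1497 matrices:

Strassen's algorithm requires power-of-2 dimensions. Pad 1497x1497 to 2048x2048 (next power of 2).

Standard algorithm: 1497^3 = 3354790473 multiplications
Strassen's algorithm: 7^(log2(2048)) = 7^11 = 1977326743 multiplications
Savings: 3354790473 - 1977326743 = 1377463730 multiplications

Standard: 3354790473 multiplications (1497^3). Strassen: 1977326743 multiplications (7^11, after padding to 2048x2048). Strassen reduces 8 recursive multiplications to 7 at each level.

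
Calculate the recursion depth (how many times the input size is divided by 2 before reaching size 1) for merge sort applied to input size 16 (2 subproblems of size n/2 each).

For divide and conquer with division factor 2:

Problem sizes at each level:
Level 0: 16
Level 1: 8
Level 2: 4
Level 3: 2
Level 4: 1

The root is level 0 and the size-1 base case is level 4 (the tree spans levels 0 through 4, i.e. 5 levels counting the root), so the depth is the number of divisions: log_2(16) = 4

The recursion tree depth is log_2(16) = 4. At each level, the problem size is divided by 2, so it takes 4 divisions to reduce to a base case of size 1. The algorithm makes 2 recursive calls at each level.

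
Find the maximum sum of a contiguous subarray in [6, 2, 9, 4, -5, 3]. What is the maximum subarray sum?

Using Kadane's algorithm on [6, 2, 9, 4, -5, 3]:

Scanning through the array:
Position 1 (value 2): max_ending_here = 8, max_so_far = 8
Position 2 (value 9): max_ending_here = 17, max_so_far = 17
Position 3 (value 4): max_ending_here = 21, max_so_far = 21
Position 4 (value -5): max_ending_here = 16, max_so_far = 21
Position 5 (value 3): max_ending_here = 19, max_so_far = 21

Maximum subarray: [6, 2, 9, 4]
Maximum sum: 21

The maximum subarray is [6, 2, 9, 4] with sum 21. This subarray runs from index 0 to index 3.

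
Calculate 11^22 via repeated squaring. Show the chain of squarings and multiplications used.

Computing 11^22 by squaring (build up from 11^1; each line after the first costs one multiplication):

11^1 = 11
11^2 = (11^1)^2 = 11^2 = 121
11^4 = (11^2)^2 = 121^2 = 14641
11^5 = 11 * 11^4 = 11 * 14641 = 161051
11^10 = (11^5)^2 = 161051^2 = 25937424601
11^11 = 11 * 11^10 = 11 * 25937424601 = 285311670611
11^22 = (11^11)^2 = 285311670611^2 = 81402749386839761113321

Result: 81402749386839761113321
Multiplications needed: 6 (6 lines after 11^1)

11^22 = 81402749386839761113321. Using exponentiation by squaring, this requires 6 multiplications. The key idea: if the exponent is even, square the half-power; if odd, multiply by the base once.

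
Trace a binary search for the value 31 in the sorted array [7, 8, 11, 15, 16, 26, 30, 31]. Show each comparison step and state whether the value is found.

Binary search for 31 in [7, 8, 11, 15, 16, 26, 30, 31]:

lo=0, hi=7, mid=3, arr[mid]=15 -> 15 < 31, search right half
lo=4, hi=7, mid=5, arr[mid]=26 -> 26 < 31, search right half
lo=6, hi=7, mid=6, arr[mid]=30 -> 30 < 31, search right half
lo=7, hi=7, mid=7, arr[mid]=31 -> Found target at index 7!

Binary search finds 31 at index 7 after 4 comparisons. The search repeatedly halves the search space by comparing with the middle element.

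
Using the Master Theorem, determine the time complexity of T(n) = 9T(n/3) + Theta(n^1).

Master Theorem for T(n) = 9T(n/3) + O(n^1):

a = 9, b = 3, c = 1
log_b(a) = log_3(9) = 2.0000

Case 1: c = 1 < log_3(9) = 2.0000
T(n) = O(n^(log_3 9)) = O(n^2)

For T(n) = 9T(n/3) + O(n^1): log_3(9) = 2.0000. This is Case 1 of the Master Theorem (c < log_b(a), work dominated by leaves), giving O(n^2).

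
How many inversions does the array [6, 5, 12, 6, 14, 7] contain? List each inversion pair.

Finding inversions in [6, 5, 12, 6, 14, 7]:

(0, 1): arr[0]=6 > arr[1]=5
(2, 3): arr[2]=12 > arr[3]=6
(2, 5): arr[2]=12 > arr[5]=7
(4, 5): arr[4]=14 > arr[5]=7

Total inversions: 4

The array has 4 inversion(s): (0,1), (2,3), (2,5), (4,5). Each pair (i,j) satisfies i < j and arr[i] > arr[j].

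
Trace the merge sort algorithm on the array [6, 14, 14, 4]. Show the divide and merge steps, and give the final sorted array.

Merge sort trace:

Split: [6, 14, 14, 4] -> [6, 14] and [14, 4]
  Split: [6, 14] -> [6] and [14]
  Merge: [6] + [14] -> [6, 14]
  Split: [14, 4] -> [14] and [4]
  Merge: [14] + [4] -> [4, 14]
Merge: [6, 14] + [4, 14] -> [4, 6, 14, 14]

Final sorted array: [4, 6, 14, 14]

The merge sort proceeds by recursively splitting the array and merging sorted halves.
After all merges, the sorted array is [4, 6, 14, 14].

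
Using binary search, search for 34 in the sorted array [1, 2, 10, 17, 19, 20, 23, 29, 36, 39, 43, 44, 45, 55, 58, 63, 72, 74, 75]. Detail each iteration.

Binary search for 34 in [1, 2, 10, 17, 19, 20, 23, 29, 36, 39, 43, 44, 45, 55, 58, 63, 72, 74, 75]:

lo=0, hi=18, mid=9, arr[mid]=39 -> 39 > 34, search left half
lo=0, hi=8, mid=4, arr[mid]=19 -> 19 < 34, search right half
lo=5, hi=8, mid=6, arr[mid]=23 -> 23 < 34, search right half
lo=7, hi=8, mid=7, arr[mid]=29 -> 29 < 34, search right half
lo=8, hi=8, mid=8, arr[mid]=36 -> 36 > 34, search left half
lo=8 > hi=7, target 34 not found

Binary search determines that 34 is not in the array after 5 comparisons. The search space was exhausted without finding the target.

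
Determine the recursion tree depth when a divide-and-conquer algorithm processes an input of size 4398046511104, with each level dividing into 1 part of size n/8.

For divide and conquer with division factor 8:

Problem sizes at each level:
Level 0: 4398046511104
Level 1: 549755813888
Level 2: 68719476736
Level 3: 8589934592
Level 4: 1073741824
Level 5: 134217728
Level 6: 16777216
Level 7: 2097152
Level 8: 262144
Level 9: 32768
Level 10: 4096
Level 11: 512
Level 12: 64
Level 13: 8
Level 14: 1

The root is level 0 and the size-1 base case is level 14 (the tree spans levels 0 through 14, i.e. 15 levels counting the root), so the depth is the number of divisions: log_8(4398046511104) = 14

The recursion tree depth is log_8(4398046511104) = 14. At each level, the problem size is divided by 8, so it takes 14 divisions to reduce to a base case of size 1. The algorithm makes 1 recursive call at each level.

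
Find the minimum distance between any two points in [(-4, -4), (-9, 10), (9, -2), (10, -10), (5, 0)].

Computing all pairwise distances among 5 points:

d((-4, -4), (-9, 10)) = 14.8661
d((-4, -4), (9, -2)) = 13.1529
d((-4, -4), (10, -10)) = 15.2315
d((-4, -4), (5, 0)) = 9.8489
d((-9, 10), (9, -2)) = 21.6333
d((-9, 10), (10, -10)) = 27.5862
d((-9, 10), (5, 0)) = 17.2047
d((9, -2), (10, -10)) = 8.0623
d((9, -2), (5, 0)) = 4.4721 <-- minimum
d((10, -10), (5, 0)) = 11.1803

Closest pair: (9, -2) and (5, 0) with distance 4.4721

The closest pair is (9, -2) and (5, 0) with Euclidean distance 4.4721. For 5 points, brute-force pairwise comparison is shown above. For large n, the divide-and-conquer algorithm (sort by x, recurse on halves, check the dividing strip) achieves O(n log n).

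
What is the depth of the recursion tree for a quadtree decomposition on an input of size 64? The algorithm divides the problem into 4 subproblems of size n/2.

For divide and conquer with division factor 2:

Problem sizes at each level:
Level 0: 64
Level 1: 32
Level 2: 16
Level 3: 8
Level 4: 4
Level 5: 2
Level 6: 1

The root is level 0 and the size-1 base case is level 6 (the tree spans levels 0 through 6, i.e. 7 levels counting the root), so the depth is the number of divisions: log_2(64) = 6

The recursion tree depth is log_2(64) = 6. At each level, the problem size is divided by 2, so it takes 6 divisions to reduce to a base case of size 1. The algorithm makes 4 recursive calls at each level.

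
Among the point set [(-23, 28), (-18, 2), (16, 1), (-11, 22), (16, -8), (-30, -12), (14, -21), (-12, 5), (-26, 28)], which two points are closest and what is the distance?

Computing all pairwise distances among 9 points:

d((-23, 28), (-18, 2)) = 26.4764
d((-23, 28), (16, 1)) = 47.4342
d((-23, 28), (-11, 22)) = 13.4164
d((-23, 28), (16, -8)) = 53.0754
d((-23, 28), (-30, -12)) = 40.6079
d((-23, 28), (14, -21)) = 61.4003
d((-23, 28), (-12, 5)) = 25.4951
d((-23, 28), (-26, 28)) = 3.0 <-- minimum
d((-18, 2), (16, 1)) = 34.0147
d((-18, 2), (-11, 22)) = 21.1896
d((-18, 2), (16, -8)) = 35.4401
d((-18, 2), (-30, -12)) = 18.4391
d((-18, 2), (14, -21)) = 39.4081
d((-18, 2), (-12, 5)) = 6.7082
d((-18, 2), (-26, 28)) = 27.2029
d((16, 1), (-11, 22)) = 34.2053
d((16, 1), (16, -8)) = 9.0
d((16, 1), (-30, -12)) = 47.8017
d((16, 1), (14, -21)) = 22.0907
d((16, 1), (-12, 5)) = 28.2843
d((16, 1), (-26, 28)) = 49.93
d((-11, 22), (16, -8)) = 40.3609
d((-11, 22), (-30, -12)) = 38.9487
d((-11, 22), (14, -21)) = 49.7393
d((-11, 22), (-12, 5)) = 17.0294
d((-11, 22), (-26, 28)) = 16.1555
d((16, -8), (-30, -12)) = 46.1736
d((16, -8), (14, -21)) = 13.1529
d((16, -8), (-12, 5)) = 30.8707
d((16, -8), (-26, 28)) = 55.3173
d((-30, -12), (14, -21)) = 44.911
d((-30, -12), (-12, 5)) = 24.7588
d((-30, -12), (-26, 28)) = 40.1995
d((14, -21), (-12, 5)) = 36.7696
d((14, -21), (-26, 28)) = 63.2535
d((-12, 5), (-26, 28)) = 26.9258

Closest pair: (-23, 28) and (-26, 28) with distance 3.0

The closest pair is (-23, 28) and (-26, 28) with Euclidean distance 3.0. For 9 points, brute-force pairwise comparison is shown above. For large n, the divide-and-conquer algorithm (sort by x, recurse on halves, check the dividing strip) achieves O(n log n).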